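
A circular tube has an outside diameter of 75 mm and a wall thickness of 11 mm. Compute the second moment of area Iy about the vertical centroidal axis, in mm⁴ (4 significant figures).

Iy ≈ 1.166 × 10⁶ mm⁴

Break the section into simple shapes (no overlaps), measuring from the bottom-left corner of the bounding box.
Outer circle: ⌀75, A = 4417.86 mm², x = 37.5 mm, Ī = 1 553 156 mm⁴.
Bore (subtracted): ⌀53, A = 2206.18 mm², x = 37.5 mm, Ī = 387 323 mm⁴.
By symmetry the centroid is at mid-width, x̄ = 37.5 mm.
All pieces are centred on the vertical centroidal axis, so I = ΣĪ (holes subtracted) = 1 165 832 mm⁴.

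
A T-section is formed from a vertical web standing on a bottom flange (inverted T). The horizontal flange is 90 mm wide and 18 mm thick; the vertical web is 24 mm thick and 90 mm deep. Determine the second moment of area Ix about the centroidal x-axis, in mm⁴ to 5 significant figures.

Split into non-overlapping primitives; take the origin at the lower-left of the bounding box.
Flange: 90 × 18, A = 1 620 mm², y = 9 mm, Ī = 43 740 mm⁴.
Web: 24 × 90, A = 2 160 mm², y = 63 mm, Ī = 1 458 000 mm⁴.
Centroid: ȳ = ΣA·y / ΣA = 39.85714 mm.
Transfer each piece to the centroidal x-axis using Ī + A·d² with d = y − 39.85714:
  flange: d = -30.85714 mm → contributes +1 586 244 mm⁴
  web: d = 23.14286 mm → contributes +2 614 878 mm⁴
Total I = 4 201 123 mm⁴.

Ix ≈ 4.2011 × 10⁶ mm⁴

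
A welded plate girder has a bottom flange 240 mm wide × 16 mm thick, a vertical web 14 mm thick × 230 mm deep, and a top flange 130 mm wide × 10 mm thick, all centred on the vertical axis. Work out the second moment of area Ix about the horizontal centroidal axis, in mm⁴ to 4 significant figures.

Ix ≈ 7.913 × 10⁷ mm⁴

Split into non-overlapping primitives; take the origin at the lower-left of the bounding box.
Bottom plate: 240 × 16, A = 3 840 mm², y = 8 mm, Ī = 81 920 mm⁴.
Web plate: 14 × 230, A = 3 220 mm², y = 131 mm, Ī = 14 194 833 mm⁴.
Top plate: 130 × 10, A = 1 300 mm², y = 251 mm, Ī = 10833.3 mm⁴.
Centroid: ȳ = ΣA·y / ΣA = 93.1627 mm.
Transfer each piece to the horizontal centroidal axis using Ī + A·d² with d = y − 93.1627:
  bottom plate: d = -85.1627 mm → contributes +27 932 219 mm⁴
  web plate: d = 37.8373 mm → contributes +18 804 788 mm⁴
  top plate: d = 157.837 mm → contributes +32 397 239 mm⁴
Total I = 79 134 245 mm⁴.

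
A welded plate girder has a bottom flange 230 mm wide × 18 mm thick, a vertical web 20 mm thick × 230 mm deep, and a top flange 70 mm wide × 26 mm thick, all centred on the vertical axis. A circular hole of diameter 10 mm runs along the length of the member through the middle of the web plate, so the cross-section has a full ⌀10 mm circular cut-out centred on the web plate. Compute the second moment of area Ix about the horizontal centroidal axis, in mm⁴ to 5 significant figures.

Ix ≈ 1.0647 × 10⁸ mm⁴

Break the section into simple shapes (no overlaps), measuring from the bottom-left corner of the bounding box.
Bottom plate: 230 × 18, A = 4 140 mm², y = 9 mm, Ī = 111 780 mm⁴.
Web plate: 20 × 230, A = 4 600 mm², y = 133 mm, Ī = 20 278 333 mm⁴.
Top plate: 70 × 26, A = 1 820 mm², y = 261 mm, Ī = 102526.7 mm⁴.
Hole (subtracted): ⌀10, A = 78.53982 mm², y = 133 mm, Ī = 490.8739 mm⁴.
Centroid: ȳ = ΣA·y / ΣA = 106.248 mm.
Transfer each piece to the horizontal centroidal axis using Ī + A·d² with d = y − 106.248:
  bottom plate: d = -97.248 mm → contributes +39 264 480 mm⁴
  web plate: d = 26.752 mm → contributes +23 570 413 mm⁴
  top plate: d = 154.752 mm → contributes +43 688 216 mm⁴
  hole: d = 26.752 mm → contributes −56699.42 mm⁴
Total I = 106 466 409 mm⁴.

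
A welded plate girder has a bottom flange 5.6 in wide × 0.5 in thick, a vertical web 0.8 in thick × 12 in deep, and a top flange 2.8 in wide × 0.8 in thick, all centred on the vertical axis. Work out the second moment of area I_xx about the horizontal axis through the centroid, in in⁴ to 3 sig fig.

I_xx ≈ 316 in⁴

Break the section into simple shapes (no overlaps), measuring from the bottom-left corner of the bounding box.
Bottom plate: 5.6 × 0.5, A = 2.8 in², y = 0.25 in, Ī = 0.058333 in⁴.
Web plate: 0.8 × 12, A = 9.6 in², y = 6.5 in, Ī = 115.2 in⁴.
Top plate: 2.8 × 0.8, A = 2.24 in², y = 12.9 in, Ī = 0.11947 in⁴.
Centroid: ȳ = ΣA·y / ΣA = 6.2839 in.
Transfer each piece to the horizontal axis through the centroid using Ī + A·d² with d = y − 6.2839:
  bottom plate: d = -6.0339 in → contributes +102 in⁴
  web plate: d = 0.21612 in → contributes +115.65 in⁴
  top plate: d = 6.6161 in → contributes +98.171 in⁴
Total I = 315.82 in⁴.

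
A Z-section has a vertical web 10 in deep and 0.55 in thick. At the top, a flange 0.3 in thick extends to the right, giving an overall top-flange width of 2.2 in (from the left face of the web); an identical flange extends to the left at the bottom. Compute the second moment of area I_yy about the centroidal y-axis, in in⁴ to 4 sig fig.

I_yy ≈ 1.561 in⁴

Decompose the section into non-overlapping parts with the origin at the bottom-left of its bounding rectangle.
Web: 0.55 × 10, A = 5.5 in², x = 1.925 in, Ī = 0.138646 in⁴.
Top flange (beyond web): 1.65 × 0.3, A = 0.495 in², x = 3.025 in, Ī = 0.112303 in⁴.
Bottom flange (beyond web): 1.65 × 0.3, A = 0.495 in², x = 0.825 in, Ī = 0.112303 in⁴.
Centroid: x̄ = ΣA·x / ΣA = 1.925 in.
Transfer each piece to the centroidal y-axis using Ī + A·d² with d = x − 1.925:
  web: d = 0 in → contributes +0.138646 in⁴
  top flange (beyond web): d = 1.1 in → contributes +0.711253 in⁴
  bottom flange (beyond web): d = -1.1 in → contributes +0.711253 in⁴
Total I = 1.56115 in⁴.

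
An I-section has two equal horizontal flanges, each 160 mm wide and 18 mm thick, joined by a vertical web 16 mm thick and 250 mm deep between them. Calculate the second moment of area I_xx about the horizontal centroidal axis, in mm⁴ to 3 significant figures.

Split into non-overlapping primitives; take the origin at the lower-left of the bounding box.
Bottom flange: 160 × 18, A = 2 880 mm², y = 9 mm, Ī = 77 760 mm⁴.
Web: 16 × 250, A = 4 000 mm², y = 143 mm, Ī = 20 833 333 mm⁴.
Top flange: 160 × 18, A = 2 880 mm², y = 277 mm, Ī = 77 760 mm⁴.
By symmetry the centroid is at mid-height, ȳ = 143 mm.
Transfer each piece to the horizontal centroidal axis using Ī + A·d² with d = y − 143:
  bottom flange: d = -134 mm → contributes +51 791 040 mm⁴
  web: d = 0 mm → contributes +20 833 333 mm⁴
  top flange: d = 134 mm → contributes +51 791 040 mm⁴
Total I = 124 415 413 mm⁴.

I_xx ≈ 1.24 × 10⁸ mm⁴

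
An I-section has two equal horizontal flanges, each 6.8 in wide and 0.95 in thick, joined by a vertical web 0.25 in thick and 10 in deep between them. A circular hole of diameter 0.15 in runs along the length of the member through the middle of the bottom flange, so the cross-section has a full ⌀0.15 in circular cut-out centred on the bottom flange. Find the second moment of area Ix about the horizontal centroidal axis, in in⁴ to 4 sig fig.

Split into non-overlapping primitives; take the origin at the lower-left of the bounding box.
Bottom flange: 6.8 × 0.95, A = 6.46 in², y = 0.475 in, Ī = 0.485846 in⁴.
Web: 0.25 × 10, A = 2.5 in², y = 5.95 in, Ī = 20.8333 in⁴.
Top flange: 6.8 × 0.95, A = 6.46 in², y = 11.425 in, Ī = 0.485846 in⁴.
Hole (subtracted): ⌀0.15, A = 0.0176715 in², y = 0.475 in, Ī = 0.0000248505 in⁴.
Centroid: ȳ = ΣA·y / ΣA = 5.95628 in.
Transfer each piece to the horizontal centroidal axis using Ī + A·d² with d = y − 5.95628:
  bottom flange: d = -5.48128 in → contributes +194.573 in⁴
  web: d = -0.0062816 in → contributes +20.8334 in⁴
  top flange: d = 5.46872 in → contributes +193.684 in⁴
  hole: d = -5.48128 in → contributes −0.530954 in⁴
Total I = 408.56 in⁴.

Ix ≈ 408.6 in⁴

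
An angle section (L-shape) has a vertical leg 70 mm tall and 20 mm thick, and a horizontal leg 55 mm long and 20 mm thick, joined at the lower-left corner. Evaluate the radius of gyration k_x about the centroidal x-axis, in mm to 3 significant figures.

Treat the section as a set of non-overlapping primitives; coordinates are from the bounding-box lower-left.
Vertical leg: 20 × 70, A = 1 400 mm², y = 35 mm, Ī = 571 667 mm⁴.
Horizontal leg (remainder): 35 × 20, A = 700 mm², y = 10 mm, Ī = 23 333 mm⁴.
Centroid: ȳ = ΣA·y / ΣA = 26.667 mm.
Transfer each piece to the centroidal x-axis using Ī + A·d² with d = y − 26.667:
  vertical leg: d = 8.3333 mm → contributes +668 889 mm⁴
  horizontal leg (remainder): d = -16.667 mm → contributes +217 778 mm⁴
Total I = 886 667 mm⁴.
Radius of gyration: k = √(I/A) = √(886 667 / 2 100) = 20.548 mm.

k_x ≈ 20.5 mm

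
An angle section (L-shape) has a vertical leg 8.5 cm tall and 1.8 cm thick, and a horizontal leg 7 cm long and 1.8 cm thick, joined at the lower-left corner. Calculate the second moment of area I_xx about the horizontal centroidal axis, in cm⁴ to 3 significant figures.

I_xx ≈ 160 cm⁴

Decompose the section into non-overlapping parts with the origin at the bottom-left of its bounding rectangle.
Vertical leg: 1.8 × 8.5, A = 15.3 cm², y = 4.25 cm, Ī = 92.119 cm⁴.
Horizontal leg (remainder): 5.2 × 1.8, A = 9.36 cm², y = 0.9 cm, Ī = 2.5272 cm⁴.
Centroid: ȳ = ΣA·y / ΣA = 2.9785 cm.
Transfer each piece to the horizontal centroidal axis using Ī + A·d² with d = y − 2.9785:
  vertical leg: d = 1.2715 cm → contributes +116.86 cm⁴
  horizontal leg (remainder): d = -2.0785 cm → contributes +42.963 cm⁴
Total I = 159.82 cm⁴.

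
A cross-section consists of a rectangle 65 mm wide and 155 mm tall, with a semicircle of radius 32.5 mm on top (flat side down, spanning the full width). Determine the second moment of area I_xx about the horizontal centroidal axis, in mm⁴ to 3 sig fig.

I_xx ≈ 3.22 × 10⁷ mm⁴

Decompose the section into non-overlapping parts with the origin at the bottom-left of its bounding rectangle.
Rectangular body: 65 × 155, A = 10 075 mm², y = 77.5 mm, Ī = 20 170 990 mm⁴.
Semicircular cap: semicircle r = 32.5, A = 1659.2 mm², y = 168.79 mm, Ī = 122 452 mm⁴.
Centroid: ȳ = ΣA·y / ΣA = 90.408 mm.
Transfer each piece to the horizontal centroidal axis using Ī + A·d² with d = y − 90.408:
  rectangular body: d = -12.908 mm → contributes +21 849 769 mm⁴
  semicircular cap: d = 78.385 mm → contributes +10 316 630 mm⁴
Total I = 32 166 399 mm⁴.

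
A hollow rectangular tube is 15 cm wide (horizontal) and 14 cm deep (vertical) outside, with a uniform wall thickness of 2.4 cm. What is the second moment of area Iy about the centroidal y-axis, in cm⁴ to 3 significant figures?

Iy ≈ 3120 cm⁴

Treat the section as a set of non-overlapping primitives; coordinates are from the bounding-box lower-left.
Outer rectangle: 15 × 14, A = 210 cm², x = 7.5 cm, Ī = 3937.5 cm⁴.
Inner void (subtracted): 10.2 × 9.2, A = 93.84 cm², x = 7.5 cm, Ī = 813.59 cm⁴.
By symmetry the centroid is at mid-width, x̄ = 7.5 cm.
All pieces are centred on the centroidal y-axis, so I = ΣĪ (holes subtracted) = 3123.9 cm⁴.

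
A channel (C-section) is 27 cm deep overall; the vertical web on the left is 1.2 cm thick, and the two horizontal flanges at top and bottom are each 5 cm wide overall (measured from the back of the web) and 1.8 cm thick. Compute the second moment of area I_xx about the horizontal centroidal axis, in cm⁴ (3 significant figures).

I_xx ≈ 4140 cm⁴

Split into non-overlapping primitives; take the origin at the lower-left of the bounding box.
Web: 1.2 × 27, A = 32.4 cm², y = 13.5 cm, Ī = 1968.3 cm⁴.
Top flange (beyond web): 3.8 × 1.8, A = 6.84 cm², y = 26.1 cm, Ī = 1.8468 cm⁴.
Bottom flange (beyond web): 3.8 × 1.8, A = 6.84 cm², y = 0.9 cm, Ī = 1.8468 cm⁴.
By symmetry the centroid is at mid-height, ȳ = 13.5 cm.
Transfer each piece to the horizontal centroidal axis using Ī + A·d² with d = y − 13.5:
  web: d = 0 cm → contributes +1968.3 cm⁴
  top flange (beyond web): d = 12.6 cm → contributes +1087.8 cm⁴
  bottom flange (beyond web): d = -12.6 cm → contributes +1087.8 cm⁴
Total I = 4143.8 cm⁴.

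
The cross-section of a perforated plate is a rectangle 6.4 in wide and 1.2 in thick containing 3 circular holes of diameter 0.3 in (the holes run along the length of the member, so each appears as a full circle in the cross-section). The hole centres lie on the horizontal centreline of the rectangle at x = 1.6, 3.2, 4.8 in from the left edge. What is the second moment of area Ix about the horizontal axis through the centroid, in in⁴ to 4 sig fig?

Break the section into simple shapes (no overlaps), measuring from the bottom-left corner of the bounding box.
Plate: 6.4 × 1.2, A = 7.68 in², y = 0.6 in, Ī = 0.9216 in⁴.
Hole 1 (subtracted): ⌀0.3, A = 0.0706858 in², y = 0.6 in, Ī = 0.000397608 in⁴.
Hole 2 (subtracted): ⌀0.3, A = 0.0706858 in², y = 0.6 in, Ī = 0.000397608 in⁴.
Hole 3 (subtracted): ⌀0.3, A = 0.0706858 in², y = 0.6 in, Ī = 0.000397608 in⁴.
By symmetry the centroid is at mid-height, ȳ = 0.6 in.
All pieces are centred on the horizontal axis through the centroid, so I = ΣĪ (holes subtracted) = 0.920407 in⁴.

Ix ≈ 0.9204 in⁴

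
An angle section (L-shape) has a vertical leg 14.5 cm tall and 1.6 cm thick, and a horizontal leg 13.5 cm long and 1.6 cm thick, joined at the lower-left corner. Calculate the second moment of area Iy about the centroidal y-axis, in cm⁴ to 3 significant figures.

Split into non-overlapping primitives; take the origin at the lower-left of the bounding box.
Vertical leg: 1.6 × 14.5, A = 23.2 cm², x = 0.8 cm, Ī = 4.9493 cm⁴.
Horizontal leg (remainder): 11.9 × 1.6, A = 19.04 cm², x = 7.55 cm, Ī = 224.69 cm⁴.
Centroid: x̄ = ΣA·x / ΣA = 3.8426 cm.
Transfer each piece to the centroidal y-axis using Ī + A·d² with d = x − 3.8426:
  vertical leg: d = -3.0426 cm → contributes +219.72 cm⁴
  horizontal leg (remainder): d = 3.7074 cm → contributes +486.39 cm⁴
Total I = 706.11 cm⁴.

Iy ≈ 706 cm⁴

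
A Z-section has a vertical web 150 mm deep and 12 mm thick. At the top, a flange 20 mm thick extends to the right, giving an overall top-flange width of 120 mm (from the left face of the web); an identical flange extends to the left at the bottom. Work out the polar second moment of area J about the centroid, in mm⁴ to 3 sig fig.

J ≈ 4.15 × 10⁷ mm⁴

Split into non-overlapping primitives; take the origin at the lower-left of the bounding box.
Web: 12 × 150, A = 1 800 mm², y = 75 mm, Ī = 3 375 000 mm⁴.
Top flange (beyond web): 108 × 20, A = 2 160 mm², y = 140 mm, Ī = 72 000 mm⁴.
Bottom flange (beyond web): 108 × 20, A = 2 160 mm², y = 10 mm, Ī = 72 000 mm⁴.
Centroid: ȳ = ΣA·y / ΣA = 75 mm.
Transfer each piece to the centroidal x-axis using Ī + A·d² with d = y − 75:
  web: d = 0 mm → contributes +3 375 000 mm⁴
  top flange (beyond web): d = 65 mm → contributes +9 198 000 mm⁴
  bottom flange (beyond web): d = -65 mm → contributes +9 198 000 mm⁴
Total I = 21 771 000 mm⁴.
For the y-axis: x̄ = 114 mm.
Repeating about the centroidal y-axis gives I_y = 19 772 640 mm⁴.
Polar second moment: J = I_x + I_y = 41 543 640 mm⁴.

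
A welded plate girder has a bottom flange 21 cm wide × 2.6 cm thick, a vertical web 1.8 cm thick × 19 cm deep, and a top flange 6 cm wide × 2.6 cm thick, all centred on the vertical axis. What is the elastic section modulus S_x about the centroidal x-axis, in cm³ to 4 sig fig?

Treat the section as a set of non-overlapping primitives; coordinates are from the bounding-box lower-left.
Bottom plate: 21 × 2.6, A = 54.6 cm², y = 1.3 cm, Ī = 30.758 cm⁴.
Web plate: 1.8 × 19, A = 34.2 cm², y = 12.1 cm, Ī = 1028.85 cm⁴.
Top plate: 6 × 2.6, A = 15.6 cm², y = 22.9 cm, Ī = 8.788 cm⁴.
Centroid: ȳ = ΣA·y / ΣA = 8.06552 cm.
Transfer each piece to the centroidal x-axis using Ī + A·d² with d = y − 8.06552:
  bottom plate: d = -6.76552 cm → contributes +2529.92 cm⁴
  web plate: d = 4.03448 cm → contributes +1585.53 cm⁴
  top plate: d = 14.8345 cm → contributes +3441.75 cm⁴
Total I = 7557.2 cm⁴.
Extreme fibre distance c = 16.1345 cm; S = I/c = 468.388 cm³.

S_x ≈ 468.4 cm³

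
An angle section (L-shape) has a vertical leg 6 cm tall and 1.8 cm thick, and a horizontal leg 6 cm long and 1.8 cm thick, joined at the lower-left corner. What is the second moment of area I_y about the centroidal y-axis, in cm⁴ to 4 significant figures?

Split into non-overlapping primitives; take the origin at the lower-left of the bounding box.
Vertical leg: 1.8 × 6, A = 10.8 cm², x = 0.9 cm, Ī = 2.916 cm⁴.
Horizontal leg (remainder): 4.2 × 1.8, A = 7.56 cm², x = 3.9 cm, Ī = 11.1132 cm⁴.
Centroid: x̄ = ΣA·x / ΣA = 2.13529 cm.
Transfer each piece to the centroidal y-axis using Ī + A·d² with d = x − 2.13529:
  vertical leg: d = -1.23529 cm → contributes +19.3963 cm⁴
  horizontal leg (remainder): d = 1.76471 cm → contributes +34.6565 cm⁴
Total I = 54.0527 cm⁴.

I_y ≈ 54.05 cm⁴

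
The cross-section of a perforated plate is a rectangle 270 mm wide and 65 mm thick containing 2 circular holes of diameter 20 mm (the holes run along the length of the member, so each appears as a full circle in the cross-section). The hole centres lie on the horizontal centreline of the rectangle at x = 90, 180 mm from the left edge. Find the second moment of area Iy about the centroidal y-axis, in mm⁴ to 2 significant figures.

Decompose the section into non-overlapping parts with the origin at the bottom-left of its bounding rectangle.
Plate: 270 × 65, A = 17 550 mm², x = 135 mm, Ī = 106 616 250 mm⁴.
Hole 1 (subtracted): ⌀20, A = 314.2 mm², x = 90 mm, Ī = 7 854 mm⁴.
Hole 2 (subtracted): ⌀20, A = 314.2 mm², x = 180 mm, Ī = 7 854 mm⁴.
By symmetry the centroid is at mid-width, x̄ = 135 mm.
Transfer each piece to the centroidal y-axis using Ī + A·d² with d = x − 135:
  plate: d = 0 mm → contributes +106 616 250 mm⁴
  hole 1: d = -45 mm → contributes −644 026 mm⁴
  hole 2: d = 45 mm → contributes −644 026 mm⁴
Total I = 105 328 197 mm⁴.

Iy ≈ 1.1 × 10⁸ mm⁴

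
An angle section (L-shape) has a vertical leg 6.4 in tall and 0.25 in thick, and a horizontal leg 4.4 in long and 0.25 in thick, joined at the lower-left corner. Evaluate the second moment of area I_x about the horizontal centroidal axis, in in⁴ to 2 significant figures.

I_x ≈ 11 in⁴

Decompose the section into non-overlapping parts with the origin at the bottom-left of its bounding rectangle.
Vertical leg: 0.25 × 6.4, A = 1.6 in², y = 3.2 in, Ī = 5.461 in⁴.
Horizontal leg (remainder): 4.15 × 0.25, A = 1.038 in², y = 0.125 in, Ī = 0.005404 in⁴.
Centroid: ȳ = ΣA·y / ΣA = 1.99 in.
Transfer each piece to the horizontal centroidal axis using Ī + A·d² with d = y − 1.99:
  vertical leg: d = 1.21 in → contributes +7.802 in⁴
  horizontal leg (remainder): d = -1.865 in → contributes +3.616 in⁴
Total I = 11.42 in⁴.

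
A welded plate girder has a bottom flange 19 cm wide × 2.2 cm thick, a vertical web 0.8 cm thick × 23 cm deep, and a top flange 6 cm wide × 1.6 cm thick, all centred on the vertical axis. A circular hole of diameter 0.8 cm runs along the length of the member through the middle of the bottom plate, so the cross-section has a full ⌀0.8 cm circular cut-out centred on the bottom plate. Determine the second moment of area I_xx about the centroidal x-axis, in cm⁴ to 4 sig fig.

Treat the section as a set of non-overlapping primitives; coordinates are from the bounding-box lower-left.
Bottom plate: 19 × 2.2, A = 41.8 cm², y = 1.1 cm, Ī = 16.8593 cm⁴.
Web plate: 0.8 × 23, A = 18.4 cm², y = 13.7 cm, Ī = 811.133 cm⁴.
Top plate: 6 × 1.6, A = 9.6 cm², y = 26 cm, Ī = 2.048 cm⁴.
Hole (subtracted): ⌀0.8, A = 0.502655 cm², y = 1.1 cm, Ī = 0.0201062 cm⁴.
Centroid: ȳ = ΣA·y / ΣA = 7.89507 cm.
Transfer each piece to the centroidal x-axis using Ī + A·d² with d = y − 7.89507:
  bottom plate: d = -6.79507 cm → contributes +1946.89 cm⁴
  web plate: d = 5.80493 cm → contributes +1431.16 cm⁴
  top plate: d = 18.1049 cm → contributes +3148.82 cm⁴
  hole: d = -6.79507 cm → contributes −23.2291 cm⁴
Total I = 6503.64 cm⁴.

I_xx ≈ 6504 cm⁴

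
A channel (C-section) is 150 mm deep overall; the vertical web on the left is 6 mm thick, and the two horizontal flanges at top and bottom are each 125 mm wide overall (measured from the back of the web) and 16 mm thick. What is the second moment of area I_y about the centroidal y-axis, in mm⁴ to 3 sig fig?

I_y ≈ 7.34 × 10⁶ mm⁴

Split into non-overlapping primitives; take the origin at the lower-left of the bounding box.
Web: 6 × 150, A = 900 mm², x = 3 mm, Ī = 2 700 mm⁴.
Top flange (beyond web): 119 × 16, A = 1 904 mm², x = 65.5 mm, Ī = 2 246 879 mm⁴.
Bottom flange (beyond web): 119 × 16, A = 1 904 mm², x = 65.5 mm, Ī = 2 246 879 mm⁴.
Centroid: x̄ = ΣA·x / ΣA = 53.552 mm.
Transfer each piece to the centroidal y-axis using Ī + A·d² with d = x − 53.552:
  web: d = -50.552 mm → contributes +2 302 677 mm⁴
  top flange (beyond web): d = 11.948 mm → contributes +2 518 672 mm⁴
  bottom flange (beyond web): d = 11.948 mm → contributes +2 518 672 mm⁴
Total I = 7 340 021 mm⁴.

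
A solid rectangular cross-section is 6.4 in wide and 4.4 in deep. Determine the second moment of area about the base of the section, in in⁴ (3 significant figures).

The section: 6.4 × 4.4, A = 28.16 in², y = 2.2 in, Ī = 45.431 in⁴.
Transfer it to the bottom edge using Ī + A·d² with d = y − 0:
  the section: d = 2.2 in → contributes +181.73 in⁴
Total I = 181.73 in⁴.

I_base ≈ 182 in⁴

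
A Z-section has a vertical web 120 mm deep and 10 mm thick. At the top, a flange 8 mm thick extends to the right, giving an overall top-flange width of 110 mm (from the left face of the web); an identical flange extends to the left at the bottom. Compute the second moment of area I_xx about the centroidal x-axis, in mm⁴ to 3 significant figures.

I_xx ≈ 6.47 × 10⁶ mm⁴

Treat the section as a set of non-overlapping primitives; coordinates are from the bounding-box lower-left.
Web: 10 × 120, A = 1 200 mm², y = 60 mm, Ī = 1 440 000 mm⁴.
Top flange (beyond web): 100 × 8, A = 800 mm², y = 116 mm, Ī = 4266.7 mm⁴.
Bottom flange (beyond web): 100 × 8, A = 800 mm², y = 4 mm, Ī = 4266.7 mm⁴.
Centroid: ȳ = ΣA·y / ΣA = 60 mm.
Transfer each piece to the centroidal x-axis using Ī + A·d² with d = y − 60:
  web: d = 0 mm → contributes +1 440 000 mm⁴
  top flange (beyond web): d = 56 mm → contributes +2 513 067 mm⁴
  bottom flange (beyond web): d = -56 mm → contributes +2 513 067 mm⁴
Total I = 6 466 133 mm⁴.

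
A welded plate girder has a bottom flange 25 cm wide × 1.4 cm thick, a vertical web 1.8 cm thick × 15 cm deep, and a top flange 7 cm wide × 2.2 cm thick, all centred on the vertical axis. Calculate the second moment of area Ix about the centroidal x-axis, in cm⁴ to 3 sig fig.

Ix ≈ 3700 cm⁴

Treat the section as a set of non-overlapping primitives; coordinates are from the bounding-box lower-left.
Bottom plate: 25 × 1.4, A = 35 cm², y = 0.7 cm, Ī = 5.7167 cm⁴.
Web plate: 1.8 × 15, A = 27 cm², y = 8.9 cm, Ī = 506.25 cm⁴.
Top plate: 7 × 2.2, A = 15.4 cm², y = 17.5 cm, Ī = 6.2113 cm⁴.
Centroid: ȳ = ΣA·y / ΣA = 6.9031 cm.
Transfer each piece to the centroidal x-axis using Ī + A·d² with d = y − 6.9031:
  bottom plate: d = -6.2031 cm → contributes +1352.5 cm⁴
  web plate: d = 1.9969 cm → contributes +613.92 cm⁴
  top plate: d = 10.597 cm → contributes +1735.5 cm⁴
Total I = 3701.9 cm⁴.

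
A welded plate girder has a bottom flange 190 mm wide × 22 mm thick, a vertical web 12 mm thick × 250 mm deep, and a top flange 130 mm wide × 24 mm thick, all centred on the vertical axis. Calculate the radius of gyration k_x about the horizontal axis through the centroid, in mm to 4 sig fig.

Decompose the section into non-overlapping parts with the origin at the bottom-left of its bounding rectangle.
Bottom plate: 190 × 22, A = 4 180 mm², y = 11 mm, Ī = 168 593 mm⁴.
Web plate: 12 × 250, A = 3 000 mm², y = 147 mm, Ī = 15 625 000 mm⁴.
Top plate: 130 × 24, A = 3 120 mm², y = 284 mm, Ī = 149 760 mm⁴.
Centroid: ȳ = ΣA·y / ΣA = 133.307 mm.
Transfer each piece to the horizontal axis through the centroid using Ī + A·d² with d = y − 133.307:
  bottom plate: d = -122.307 mm → contributes +62 697 014 mm⁴
  web plate: d = 13.6932 mm → contributes +16 187 511 mm⁴
  top plate: d = 150.693 mm → contributes +71 000 098 mm⁴
Total I = 149 884 624 mm⁴.
Radius of gyration: k = √(I/A) = √(149 884 624 / 10 300) = 120.631 mm.

k_x ≈ 120.6 mm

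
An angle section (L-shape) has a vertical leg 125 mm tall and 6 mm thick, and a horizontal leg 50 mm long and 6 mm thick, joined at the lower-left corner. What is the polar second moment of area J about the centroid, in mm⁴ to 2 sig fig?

Treat the section as a set of non-overlapping primitives; coordinates are from the bounding-box lower-left.
Vertical leg: 6 × 125, A = 750 mm², y = 62.5 mm, Ī = 976 563 mm⁴.
Horizontal leg (remainder): 44 × 6, A = 264 mm², y = 3 mm, Ī = 792 mm⁴.
Centroid: ȳ = ΣA·y / ΣA = 47.01 mm.
Transfer each piece to the centroidal x-axis using Ī + A·d² with d = y − 47.01:
  vertical leg: d = 15.49 mm → contributes +1 156 544 mm⁴
  horizontal leg (remainder): d = -44.01 mm → contributes +512 102 mm⁴
Total I = 1 668 646 mm⁴.
For the y-axis: x̄ = 9.509 mm.
Repeating about the centroidal y-axis gives I_y = 166 883 mm⁴.
Polar second moment: J = I_x + I_y = 1 835 529 mm⁴.

J ≈ 1.8 × 10⁶ mm⁴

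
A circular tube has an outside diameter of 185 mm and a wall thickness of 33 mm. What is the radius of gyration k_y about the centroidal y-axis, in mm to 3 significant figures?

Split into non-overlapping primitives; take the origin at the lower-left of the bounding box.
Outer circle: ⌀185, A = 26 880 mm², x = 92.5 mm, Ī = 57 498 539 mm⁴.
Bore (subtracted): ⌀119, A = 11 122 mm², x = 92.5 mm, Ī = 9 843 686 mm⁴.
By symmetry the centroid is at mid-width, x̄ = 92.5 mm.
All pieces are centred on the centroidal y-axis, so I = ΣĪ (holes subtracted) = 47 654 854 mm⁴.
Radius of gyration: k = √(I/A) = √(47 654 854 / 15 758) = 54.992 mm.

k_y ≈ 55.0 mm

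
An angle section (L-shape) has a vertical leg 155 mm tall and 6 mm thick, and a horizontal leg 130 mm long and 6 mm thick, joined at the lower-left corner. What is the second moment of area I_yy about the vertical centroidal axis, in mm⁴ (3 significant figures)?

Split into non-overlapping primitives; take the origin at the lower-left of the bounding box.
Vertical leg: 6 × 155, A = 930 mm², x = 3 mm, Ī = 2 790 mm⁴.
Horizontal leg (remainder): 124 × 6, A = 744 mm², x = 68 mm, Ī = 953 312 mm⁴.
Centroid: x̄ = ΣA·x / ΣA = 31.889 mm.
Transfer each piece to the vertical centroidal axis using Ī + A·d² with d = x − 31.889:
  vertical leg: d = -28.889 mm → contributes +778 938 mm⁴
  horizontal leg (remainder): d = 36.111 mm → contributes +1 923 497 mm⁴
Total I = 2 702 435 mm⁴.

I_yy ≈ 2.70 × 10⁶ mm⁴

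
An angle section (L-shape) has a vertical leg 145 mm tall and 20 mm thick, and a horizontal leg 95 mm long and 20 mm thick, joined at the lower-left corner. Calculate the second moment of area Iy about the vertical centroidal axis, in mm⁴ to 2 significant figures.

Iy ≈ 3.0 × 10⁶ mm⁴

Decompose the section into non-overlapping parts with the origin at the bottom-left of its bounding rectangle.
Vertical leg: 20 × 145, A = 2 900 mm², x = 10 mm, Ī = 96 667 mm⁴.
Horizontal leg (remainder): 75 × 20, A = 1 500 mm², x = 57.5 mm, Ī = 703 125 mm⁴.
Centroid: x̄ = ΣA·x / ΣA = 26.19 mm.
Transfer each piece to the vertical centroidal axis using Ī + A·d² with d = x − 26.19:
  vertical leg: d = -16.19 mm → contributes +857 102 mm⁴
  horizontal leg (remainder): d = 31.31 mm → contributes +2 173 300 mm⁴
Total I = 3 030 402 mm⁴.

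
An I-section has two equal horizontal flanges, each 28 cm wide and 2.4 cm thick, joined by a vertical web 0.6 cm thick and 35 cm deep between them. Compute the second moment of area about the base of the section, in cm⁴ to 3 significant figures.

Treat the section as a set of non-overlapping primitives; coordinates are from the bounding-box lower-left.
Bottom flange: 28 × 2.4, A = 67.2 cm², y = 1.2 cm, Ī = 32.256 cm⁴.
Web: 0.6 × 35, A = 21 cm², y = 19.9 cm, Ī = 2143.8 cm⁴.
Top flange: 28 × 2.4, A = 67.2 cm², y = 38.6 cm, Ī = 32.256 cm⁴.
Transfer each piece to the base of the section using Ī + A·d² with d = y − 0:
  bottom flange: d = 1.2 cm → contributes +129.02 cm⁴
  web: d = 19.9 cm → contributes +10 460 cm⁴
  top flange: d = 38.6 cm → contributes +100 158 cm⁴
Total I = 110 747 cm⁴.

I_base ≈ 1.11 × 10⁵ cm⁴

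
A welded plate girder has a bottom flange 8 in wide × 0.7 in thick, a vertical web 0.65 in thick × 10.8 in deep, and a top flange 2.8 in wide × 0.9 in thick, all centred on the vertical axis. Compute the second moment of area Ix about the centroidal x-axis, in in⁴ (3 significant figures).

Split into non-overlapping primitives; take the origin at the lower-left of the bounding box.
Bottom plate: 8 × 0.7, A = 5.6 in², y = 0.35 in, Ī = 0.22867 in⁴.
Web plate: 0.65 × 10.8, A = 7.02 in², y = 6.1 in, Ī = 68.234 in⁴.
Top plate: 2.8 × 0.9, A = 2.52 in², y = 11.95 in, Ī = 0.1701 in⁴.
Centroid: ȳ = ΣA·y / ΣA = 4.9469 in.
Transfer each piece to the centroidal x-axis using Ī + A·d² with d = y − 4.9469:
  bottom plate: d = -4.5969 in → contributes +118.56 in⁴
  web plate: d = 1.1531 in → contributes +77.569 in⁴
  top plate: d = 7.0031 in → contributes +123.76 in⁴
Total I = 319.89 in⁴.

Ix ≈ 320 in⁴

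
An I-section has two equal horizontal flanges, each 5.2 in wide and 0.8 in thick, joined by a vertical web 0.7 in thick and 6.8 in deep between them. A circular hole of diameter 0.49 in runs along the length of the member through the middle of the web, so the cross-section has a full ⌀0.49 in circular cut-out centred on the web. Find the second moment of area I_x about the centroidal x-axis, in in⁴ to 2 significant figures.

Treat the section as a set of non-overlapping primitives; coordinates are from the bounding-box lower-left.
Bottom flange: 5.2 × 0.8, A = 4.16 in², y = 0.4 in, Ī = 0.2219 in⁴.
Web: 0.7 × 6.8, A = 4.76 in², y = 4.2 in, Ī = 18.34 in⁴.
Top flange: 5.2 × 0.8, A = 4.16 in², y = 8 in, Ī = 0.2219 in⁴.
Hole (subtracted): ⌀0.49, A = 0.1886 in², y = 4.2 in, Ī = 0.00283 in⁴.
By symmetry the centroid is at mid-height, ȳ = 4.2 in.
Transfer each piece to the centroidal x-axis using Ī + A·d² with d = y − 4.2:
  bottom flange: d = -3.8 in → contributes +60.29 in⁴
  web: d = 0 in → contributes +18.34 in⁴
  top flange: d = 3.8 in → contributes +60.29 in⁴
  hole: d = 0 in → contributes −0.00283 in⁴
Total I = 138.9 in⁴.

I_x ≈ 140 in⁴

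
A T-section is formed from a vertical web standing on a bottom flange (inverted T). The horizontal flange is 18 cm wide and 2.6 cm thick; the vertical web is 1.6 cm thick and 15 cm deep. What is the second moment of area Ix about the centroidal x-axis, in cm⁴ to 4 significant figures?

Treat the section as a set of non-overlapping primitives; coordinates are from the bounding-box lower-left.
Flange: 18 × 2.6, A = 46.8 cm², y = 1.3 cm, Ī = 26.364 cm⁴.
Web: 1.6 × 15, A = 24 cm², y = 10.1 cm, Ī = 450 cm⁴.
Centroid: ȳ = ΣA·y / ΣA = 4.28305 cm.
Transfer each piece to the centroidal x-axis using Ī + A·d² with d = y − 4.28305:
  flange: d = -2.98305 cm → contributes +442.818 cm⁴
  web: d = 5.81695 cm → contributes +1262.09 cm⁴
Total I = 1704.9 cm⁴.

Ix ≈ 1705 cm⁴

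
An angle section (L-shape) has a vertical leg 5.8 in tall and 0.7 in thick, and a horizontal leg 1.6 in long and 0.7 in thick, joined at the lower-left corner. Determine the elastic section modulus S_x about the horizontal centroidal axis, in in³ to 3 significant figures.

Treat the section as a set of non-overlapping primitives; coordinates are from the bounding-box lower-left.
Vertical leg: 0.7 × 5.8, A = 4.06 in², y = 2.9 in, Ī = 11.382 in⁴.
Horizontal leg (remainder): 0.9 × 0.7, A = 0.63 in², y = 0.35 in, Ī = 0.025725 in⁴.
Centroid: ȳ = ΣA·y / ΣA = 2.5575 in.
Transfer each piece to the horizontal centroidal axis using Ī + A·d² with d = y − 2.5575:
  vertical leg: d = 0.34254 in → contributes +11.858 in⁴
  horizontal leg (remainder): d = -2.2075 in → contributes +3.0956 in⁴
Total I = 14.954 in⁴.
Extreme fibre distance c = 3.2425 in; S = I/c = 4.6117 in³.

S_x ≈ 4.61 in³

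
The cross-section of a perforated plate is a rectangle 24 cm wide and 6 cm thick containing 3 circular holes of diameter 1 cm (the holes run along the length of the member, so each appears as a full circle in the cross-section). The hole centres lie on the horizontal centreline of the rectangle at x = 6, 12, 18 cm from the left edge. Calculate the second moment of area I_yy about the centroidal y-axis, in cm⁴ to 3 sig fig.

I_yy ≈ 6860 cm⁴

Break the section into simple shapes (no overlaps), measuring from the bottom-left corner of the bounding box.
Plate: 24 × 6, A = 144 cm², x = 12 cm, Ī = 6 912 cm⁴.
Hole 1 (subtracted): ⌀1, A = 0.7854 cm², x = 6 cm, Ī = 0.049087 cm⁴.
Hole 2 (subtracted): ⌀1, A = 0.7854 cm², x = 12 cm, Ī = 0.049087 cm⁴.
Hole 3 (subtracted): ⌀1, A = 0.7854 cm², x = 18 cm, Ī = 0.049087 cm⁴.
By symmetry the centroid is at mid-width, x̄ = 12 cm.
Transfer each piece to the centroidal y-axis using Ī + A·d² with d = x − 12:
  plate: d = 0 cm → contributes +6 912 cm⁴
  hole 1: d = -6 cm → contributes −28.323 cm⁴
  hole 2: d = 0 cm → contributes −0.049087 cm⁴
  hole 3: d = 6 cm → contributes −28.323 cm⁴
Total I = 6855.3 cm⁴.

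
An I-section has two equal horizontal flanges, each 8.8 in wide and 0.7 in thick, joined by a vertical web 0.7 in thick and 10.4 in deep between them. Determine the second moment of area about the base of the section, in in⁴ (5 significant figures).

I_base ≈ 1127.9 in⁴

Treat the section as a set of non-overlapping primitives; coordinates are from the bounding-box lower-left.
Bottom flange: 8.8 × 0.7, A = 6.16 in², y = 0.35 in, Ī = 0.2515333 in⁴.
Web: 0.7 × 10.4, A = 7.28 in², y = 5.9 in, Ī = 65.61707 in⁴.
Top flange: 8.8 × 0.7, A = 6.16 in², y = 11.45 in, Ī = 0.2515333 in⁴.
Transfer each piece to the base of the section using Ī + A·d² with d = y − 0:
  bottom flange: d = 0.35 in → contributes +1.006133 in⁴
  web: d = 5.9 in → contributes +319.0339 in⁴
  top flange: d = 11.45 in → contributes +807.8429 in⁴
Total I = 1127.883 in⁴.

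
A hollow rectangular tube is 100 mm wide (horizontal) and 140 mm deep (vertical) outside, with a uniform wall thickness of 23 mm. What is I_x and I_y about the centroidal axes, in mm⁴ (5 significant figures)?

Treat the section as a set of non-overlapping primitives; coordinates are from the bounding-box lower-left.
Outer rectangle: 100 × 140, A = 14 000 mm², y = 70 mm, Ī = 22 866 667 mm⁴.
Inner void (subtracted): 54 × 94, A = 5 076 mm², y = 70 mm, Ī = 3 737 628 mm⁴.
By symmetry the centroid is at mid-height, ȳ = 70 mm.
All pieces are centred on the centroidal x-axis, so I = ΣĪ (holes subtracted) = 19 129 039 mm⁴.
Repeating about the centroidal y-axis gives I_y = 10 433 199 mm⁴.

I_x ≈ 1.9129 × 10⁷ mm⁴, I_y ≈ 1.0433 × 10⁷ mm⁴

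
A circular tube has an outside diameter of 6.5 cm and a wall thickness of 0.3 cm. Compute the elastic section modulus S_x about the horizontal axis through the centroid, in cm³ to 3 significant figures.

S_x ≈ 8.66 cm³

Treat the section as a set of non-overlapping primitives; coordinates are from the bounding-box lower-left.
Outer circle: ⌀6.5, A = 33.183 cm², y = 3.25 cm, Ī = 87.624 cm⁴.
Bore (subtracted): ⌀5.9, A = 27.34 cm², y = 3.25 cm, Ī = 59.481 cm⁴.
By symmetry the centroid is at mid-height, ȳ = 3.25 cm.
All pieces are centred on the horizontal axis through the centroid, so I = ΣĪ (holes subtracted) = 28.143 cm⁴.
Extreme fibre distance c = 3.25 cm; S = I/c = 8.6594 cm³.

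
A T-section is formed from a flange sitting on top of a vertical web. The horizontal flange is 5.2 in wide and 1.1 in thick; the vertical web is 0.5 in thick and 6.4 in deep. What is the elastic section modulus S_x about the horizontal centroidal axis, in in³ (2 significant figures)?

S_x ≈ 7.2 in³

Split into non-overlapping primitives; take the origin at the lower-left of the bounding box.
Flange: 5.2 × 1.1, A = 5.72 in², y = 6.95 in, Ī = 0.5768 in⁴.
Web: 0.5 × 6.4, A = 3.2 in², y = 3.2 in, Ī = 10.92 in⁴.
Centroid: ȳ = ΣA·y / ΣA = 5.605 in.
Transfer each piece to the horizontal centroidal axis using Ī + A·d² with d = y − 5.605:
  flange: d = 1.345 in → contributes +10.93 in⁴
  web: d = -2.405 in → contributes +29.43 in⁴
Total I = 40.36 in⁴.
Extreme fibre distance c = 5.605 in; S = I/c = 7.2 in³.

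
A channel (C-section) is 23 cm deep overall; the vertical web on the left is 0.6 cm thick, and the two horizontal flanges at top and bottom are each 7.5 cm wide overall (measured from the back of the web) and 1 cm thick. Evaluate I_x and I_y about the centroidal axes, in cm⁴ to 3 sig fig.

Break the section into simple shapes (no overlaps), measuring from the bottom-left corner of the bounding box.
Web: 0.6 × 23, A = 13.8 cm², y = 11.5 cm, Ī = 608.35 cm⁴.
Top flange (beyond web): 6.9 × 1, A = 6.9 cm², y = 22.5 cm, Ī = 0.575 cm⁴.
Bottom flange (beyond web): 6.9 × 1, A = 6.9 cm², y = 0.5 cm, Ī = 0.575 cm⁴.
By symmetry the centroid is at mid-height, ȳ = 11.5 cm.
Transfer each piece to the centroidal x-axis using Ī + A·d² with d = y − 11.5:
  web: d = 0 cm → contributes +608.35 cm⁴
  top flange (beyond web): d = 11 cm → contributes +835.48 cm⁴
  bottom flange (beyond web): d = -11 cm → contributes +835.48 cm⁴
Total I = 2279.3 cm⁴.
For the y-axis: x̄ = 2.175 cm.
Repeating about the centroidal y-axis gives I_y = 152.2 cm⁴.

I_x ≈ 2280 cm⁴, I_y ≈ 152 cm⁴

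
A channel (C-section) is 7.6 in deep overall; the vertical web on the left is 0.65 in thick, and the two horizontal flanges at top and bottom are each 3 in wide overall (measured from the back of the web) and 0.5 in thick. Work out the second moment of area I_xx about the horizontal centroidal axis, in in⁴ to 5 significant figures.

Split into non-overlapping primitives; take the origin at the lower-left of the bounding box.
Web: 0.65 × 7.6, A = 4.94 in², y = 3.8 in, Ī = 23.77787 in⁴.
Top flange (beyond web): 2.35 × 0.5, A = 1.175 in², y = 7.35 in, Ī = 0.02447917 in⁴.
Bottom flange (beyond web): 2.35 × 0.5, A = 1.175 in², y = 0.25 in, Ī = 0.02447917 in⁴.
By symmetry the centroid is at mid-height, ȳ = 3.8 in.
Transfer each piece to the horizontal centroidal axis using Ī + A·d² with d = y − 3.8:
  web: d = 0 in → contributes +23.77787 in⁴
  top flange (beyond web): d = 3.55 in → contributes +14.83242 in⁴
  bottom flange (beyond web): d = -3.55 in → contributes +14.83242 in⁴
Total I = 53.4427 in⁴.

I_xx ≈ 53.443 in⁴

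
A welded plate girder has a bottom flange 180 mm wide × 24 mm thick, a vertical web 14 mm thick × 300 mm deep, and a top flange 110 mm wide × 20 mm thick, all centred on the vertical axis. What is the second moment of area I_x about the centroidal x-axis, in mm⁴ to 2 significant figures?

I_x ≈ 1.9 × 10⁸ mm⁴

Split into non-overlapping primitives; take the origin at the lower-left of the bounding box.
Bottom plate: 180 × 24, A = 4 320 mm², y = 12 mm, Ī = 207 360 mm⁴.
Web plate: 14 × 300, A = 4 200 mm², y = 174 mm, Ī = 31 500 000 mm⁴.
Top plate: 110 × 20, A = 2 200 mm², y = 334 mm, Ī = 73 333 mm⁴.
Centroid: ȳ = ΣA·y / ΣA = 141.6 mm.
Transfer each piece to the centroidal x-axis using Ī + A·d² with d = y − 141.6:
  bottom plate: d = -129.6 mm → contributes +72 713 301 mm⁴
  web plate: d = 32.45 mm → contributes +35 922 000 mm⁴
  top plate: d = 192.4 mm → contributes +81 552 843 mm⁴
Total I = 190 188 144 mm⁴.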